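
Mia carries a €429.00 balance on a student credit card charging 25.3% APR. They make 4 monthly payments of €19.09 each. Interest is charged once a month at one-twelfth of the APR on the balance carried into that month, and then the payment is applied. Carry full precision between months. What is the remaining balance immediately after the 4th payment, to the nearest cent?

€387.53

Monthly rate r = 25.3%/12 = 2.10833% = 0.0210833.
Each month: B ← B·(1+r) − €19.09.
Month 1: interest €9.04; balance after payment €418.95.
Month 2: interest €8.83; balance after payment €408.70.
Month 3: interest €8.62; balance after payment €398.22.
Month 4: interest €8.40; balance after payment €387.53.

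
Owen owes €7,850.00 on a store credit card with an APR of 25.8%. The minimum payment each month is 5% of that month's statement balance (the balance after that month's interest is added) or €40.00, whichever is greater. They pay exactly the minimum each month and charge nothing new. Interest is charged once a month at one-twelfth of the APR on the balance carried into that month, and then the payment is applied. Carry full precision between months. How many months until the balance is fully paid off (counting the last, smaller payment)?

Monthly rate r = 25.8%/12 = 2.15% = 0.0215.
While 5% of the post-interest balance exceeds €40.00, each month B ← (B·(1+r))·(1 − 0.05), i.e. B shrinks by the factor (1+r)·0.95 = 0.97042.
This holds for months 1–77. Entering month 78 the balance is €777.93; 5% of the post-interest balance is now below €40.00, so the flat €40.00 minimum applies from here.
From month 78 a fixed €40.00 at rate r clears €777.93 in 26 more payments. Total: 77 + 26 = 103 months.

103 months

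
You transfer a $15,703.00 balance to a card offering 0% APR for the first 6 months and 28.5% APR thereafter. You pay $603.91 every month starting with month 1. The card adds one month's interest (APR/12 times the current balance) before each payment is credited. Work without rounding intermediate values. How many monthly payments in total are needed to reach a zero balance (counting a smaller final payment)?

Promo months 1–6 at r₀ = 0%/12 = 0; months 7+ at r₁ = 28.5%/12 = 0.02375.
After month 6 (no interest yet): B = $15,703.00 − 6·$603.91 = $12,079.54.
Then at r₁ with $603.91/mo: n₂ = −ln(1 − r₁·B/P)/ln(1+r₁) ≈ 27.46 → 28 more payments.

34 payments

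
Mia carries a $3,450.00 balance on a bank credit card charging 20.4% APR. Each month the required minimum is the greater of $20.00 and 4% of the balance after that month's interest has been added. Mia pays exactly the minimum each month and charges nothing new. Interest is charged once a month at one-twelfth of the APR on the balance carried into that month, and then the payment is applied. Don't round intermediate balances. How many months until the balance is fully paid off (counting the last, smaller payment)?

Monthly rate r = 20.4%/12 = 1.7% = 0.017.
While 4% of the post-interest balance exceeds $20.00, each month B ← (B·(1+r))·(1 − 0.04), i.e. B shrinks by the factor (1+r)·0.96 = 0.97632.
This holds for months 1–82. Entering month 83 the balance is $483.48; 4% of the post-interest balance is now below $20.00, so the flat $20.00 minimum applies from here.
From month 83 a fixed $20.00 at rate r clears $483.48 in 32 more payments. Total: 82 + 32 = 114 months.

114 months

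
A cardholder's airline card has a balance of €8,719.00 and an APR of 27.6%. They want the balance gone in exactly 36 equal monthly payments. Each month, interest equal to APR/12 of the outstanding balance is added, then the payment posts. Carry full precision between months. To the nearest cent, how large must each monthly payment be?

€358.77

Monthly rate r = 27.6%/12 = 2.3% = 0.023.
Level-payment amortization: P = B₀·r / (1 − (1+r)^(−n)) = 8719.00·0.023 / (1 − 1.023^(−36)).
Denominator 1 − (1+r)^(−36) = 0.558960805.
P = 200.537 / 0.558960805 ≈ 358.77.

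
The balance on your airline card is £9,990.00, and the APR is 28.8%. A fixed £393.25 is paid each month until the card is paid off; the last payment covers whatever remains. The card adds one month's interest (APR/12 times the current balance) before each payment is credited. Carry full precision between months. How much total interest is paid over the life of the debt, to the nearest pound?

Monthly rate r = 28.8%/12 = 2.4% = 0.024.
Payoff takes n = ⌈−ln(1 − rB₀/P)/ln(1+r)⌉ = ⌈39.669⌉ = 40 payments; the last is £264.10.
Total paid = 39·£393.25 + £264.10 = £15,600.85.
Total interest = total paid − principal = £15,600.85 − £9,990.00 = £5,610.85.

£5,611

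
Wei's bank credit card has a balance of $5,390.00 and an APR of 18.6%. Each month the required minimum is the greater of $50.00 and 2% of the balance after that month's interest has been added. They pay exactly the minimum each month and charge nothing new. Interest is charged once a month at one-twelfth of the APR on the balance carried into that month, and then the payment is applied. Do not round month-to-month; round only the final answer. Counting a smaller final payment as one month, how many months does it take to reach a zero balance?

257 months

Monthly rate r = 18.6%/12 = 1.55% = 0.0155.
While 2% of the post-interest balance exceeds $50.00, each month B ← (B·(1+r))·(1 − 0.02), i.e. B shrinks by the factor (1+r)·0.98 = 0.99519.
This holds for months 1–163. Entering month 164 the balance is $2,456.22; 2% of the post-interest balance is now below $50.00, so the flat $50.00 minimum applies from here.
From month 164 a fixed $50.00 at rate r clears $2,456.22 in 94 more payments. Total: 163 + 94 = 257 months.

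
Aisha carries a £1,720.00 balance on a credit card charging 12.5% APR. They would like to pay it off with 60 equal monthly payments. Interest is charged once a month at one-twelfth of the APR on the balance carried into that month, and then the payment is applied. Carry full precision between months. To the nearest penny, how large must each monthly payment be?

£38.70

Monthly rate r = 12.5%/12 = 1.04167% = 0.0104167.
Level-payment amortization: P = B₀·r / (1 − (1+r)^(−n)) = 1720.00·0.0104167 / (1 − 1.01042^(−60)).
Denominator 1 − (1+r)^(−60) = 0.46300539.
P = 17.9167 / 0.46300539 ≈ 38.70.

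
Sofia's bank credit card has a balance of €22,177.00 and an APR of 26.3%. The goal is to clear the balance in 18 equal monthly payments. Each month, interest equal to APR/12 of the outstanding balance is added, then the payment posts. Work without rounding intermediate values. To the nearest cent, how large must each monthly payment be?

€1,504.30

Monthly rate r = 26.3%/12 = 2.19167% = 0.0219167.
Level-payment amortization: P = B₀·r / (1 − (1+r)^(−n)) = 22177.00·0.0219167 / (1 − 1.02192^(−18)).
Denominator 1 − (1+r)^(−18) = 0.323104978.
P = 486.046 / 0.323104978 ≈ 1504.30.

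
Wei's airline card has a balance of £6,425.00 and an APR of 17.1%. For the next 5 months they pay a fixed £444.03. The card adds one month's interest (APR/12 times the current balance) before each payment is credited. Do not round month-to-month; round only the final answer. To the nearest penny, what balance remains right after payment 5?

£4,611.68

Monthly rate r = 17.1%/12 = 1.425% = 0.01425.
Each month: B ← B·(1+r) − £444.03.
Month 1: interest £91.56; balance after payment £6,072.53.
Month 2: interest £86.53; balance after payment £5,715.03.
Month 3: interest £81.44; balance after payment £5,352.44.
Month 4: interest £76.27; balance after payment £4,984.68.
Month 5: interest £71.03; balance after payment £4,611.68.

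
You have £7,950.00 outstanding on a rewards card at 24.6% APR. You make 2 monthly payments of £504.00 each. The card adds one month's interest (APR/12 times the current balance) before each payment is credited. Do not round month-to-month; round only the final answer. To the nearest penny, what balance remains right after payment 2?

Monthly rate r = 24.6%/12 = 2.05% = 0.0205.
Each month: B ← B·(1+r) − £504.00.
Month 1: interest £162.97; balance after payment £7,608.98.
Month 2: interest £155.98; balance after payment £7,260.96.

£7,260.96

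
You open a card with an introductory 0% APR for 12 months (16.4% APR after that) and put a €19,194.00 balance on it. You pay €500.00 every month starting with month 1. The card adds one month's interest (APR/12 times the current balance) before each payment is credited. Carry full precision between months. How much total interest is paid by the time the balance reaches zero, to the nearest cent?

Promo months 1–12 at r₀ = 0%/12 = 0; months 13+ at r₁ = 16.4%/12 = 0.0136667.
After month 12 (no interest yet): B = €19,194.00 − 12·€500.00 = €13,194.00.
Then at r₁ with €500.00/mo: n₂ = −ln(1 − r₁·B/P)/ln(1+r₁) ≈ 32.95 → 33 more payments.
Total paid = 44·€500.00 + €475.68 = €22,475.68; interest = €22,475.68 − €19,194.00 = €3,281.68.

€3,281.68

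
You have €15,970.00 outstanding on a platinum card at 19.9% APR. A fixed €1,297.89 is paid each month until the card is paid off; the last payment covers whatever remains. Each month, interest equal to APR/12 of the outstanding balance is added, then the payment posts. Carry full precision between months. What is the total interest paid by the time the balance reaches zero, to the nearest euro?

€2,040

Monthly rate r = 19.9%/12 = 1.65833% = 0.0165833.
Payoff takes n = ⌈−ln(1 − rB₀/P)/ln(1+r)⌉ = ⌈13.876⌉ = 14 payments; the last is €1,137.88.
Total paid = 13·€1,297.89 + €1,137.88 = €18,010.45.
Total interest = total paid − principal = €18,010.45 − €15,970.00 = €2,040.45.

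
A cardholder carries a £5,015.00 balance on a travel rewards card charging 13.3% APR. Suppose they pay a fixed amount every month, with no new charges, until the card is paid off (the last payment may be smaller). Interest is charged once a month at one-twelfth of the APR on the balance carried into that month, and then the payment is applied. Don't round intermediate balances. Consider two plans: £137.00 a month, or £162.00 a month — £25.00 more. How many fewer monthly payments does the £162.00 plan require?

Monthly rate r = 13.3%/12 = 1.10833% = 0.0110833.
At £137.00/mo: n = ⌈−ln(1 − rB₀/P)/ln(1+r)⌉ = 48 payments (last £29.27); total interest = total paid − £5,015.00 = £1,453.27.
At £162.00/mo: 39 payments (last £20.39); total interest £1,161.39.
Payments saved = 48 − 39 = 9.

9 fewer payments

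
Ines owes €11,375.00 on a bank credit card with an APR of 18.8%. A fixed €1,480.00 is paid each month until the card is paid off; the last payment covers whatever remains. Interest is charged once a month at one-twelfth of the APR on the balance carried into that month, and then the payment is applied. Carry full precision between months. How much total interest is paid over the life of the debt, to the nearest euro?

Monthly rate r = 18.8%/12 = 1.56667% = 0.0156667.
Payoff takes n = ⌈−ln(1 − rB₀/P)/ln(1+r)⌉ = ⌈8.253⌉ = 9 payments; the last is €377.18.
Total paid = 8·€1,480.00 + €377.18 = €12,217.18.
Total interest = total paid − principal = €12,217.18 − €11,375.00 = €842.18.

€842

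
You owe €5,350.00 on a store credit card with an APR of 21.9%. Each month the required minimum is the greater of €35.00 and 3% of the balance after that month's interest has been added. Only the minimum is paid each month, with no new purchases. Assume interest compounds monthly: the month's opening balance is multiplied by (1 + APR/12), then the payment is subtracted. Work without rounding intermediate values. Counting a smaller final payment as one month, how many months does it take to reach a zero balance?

Monthly rate r = 21.9%/12 = 1.825% = 0.01825.
While 3% of the post-interest balance exceeds €35.00, each month B ← (B·(1+r))·(1 − 0.03), i.e. B shrinks by the factor (1+r)·0.97 = 0.9877.
This holds for months 1–125. Entering month 126 the balance is €1,139.26; 3% of the post-interest balance is now below €35.00, so the flat €35.00 minimum applies from here.
From month 126 a fixed €35.00 at rate r clears €1,139.26 in 50 more payments. Total: 125 + 50 = 175 months.

175 months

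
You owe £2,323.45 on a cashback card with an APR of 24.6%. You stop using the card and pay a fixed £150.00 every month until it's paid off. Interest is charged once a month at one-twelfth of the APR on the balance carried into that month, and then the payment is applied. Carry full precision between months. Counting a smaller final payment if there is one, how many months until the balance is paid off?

Monthly rate r = 24.6%/12 = 2.05% = 0.0205.
Recurrence: B ← B·(1+r) − £150.00.
Month 1: interest £47.63; balance after payment £2,221.08.
Month 2: interest £45.53; balance after payment £2,116.61.
Closed form: n = −ln(1 − rB₀/P)/ln(1+r) = −ln(0.68246)/ln(1.0205) ≈ 18.827, so the balance reaches zero during payment 19.

19 payments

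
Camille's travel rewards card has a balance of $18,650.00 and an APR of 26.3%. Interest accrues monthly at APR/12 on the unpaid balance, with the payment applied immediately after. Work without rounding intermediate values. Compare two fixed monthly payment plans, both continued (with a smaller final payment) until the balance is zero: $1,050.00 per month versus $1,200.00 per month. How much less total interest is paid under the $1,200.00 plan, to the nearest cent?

Monthly rate r = 26.3%/12 = 2.19167% = 0.0219167.
At $1,050.00/mo: n = ⌈−ln(1 − rB₀/P)/ln(1+r)⌉ = 23 payments (last $784.85); total interest = total paid − $18,650.00 = $5,234.85.
At $1,200.00/mo: 20 payments (last $253.37); total interest $4,403.37.
Interest saved = $5,234.85 − $4,403.37 = $831.48.

$831.48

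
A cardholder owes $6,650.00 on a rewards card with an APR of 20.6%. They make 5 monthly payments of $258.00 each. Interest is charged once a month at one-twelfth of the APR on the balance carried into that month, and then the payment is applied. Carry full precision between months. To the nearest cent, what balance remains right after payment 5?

Monthly rate r = 20.6%/12 = 1.71667% = 0.0171667.
Each month: B ← B·(1+r) − $258.00.
Month 1: interest $114.16; balance after payment $6,506.16.
Month 2: interest $111.69; balance after payment $6,359.85.
Month 3: interest $109.18; balance after payment $6,211.02.
Month 4: interest $106.62; balance after payment $6,059.65.
Month 5: interest $104.02; balance after payment $5,905.67.

$5,905.67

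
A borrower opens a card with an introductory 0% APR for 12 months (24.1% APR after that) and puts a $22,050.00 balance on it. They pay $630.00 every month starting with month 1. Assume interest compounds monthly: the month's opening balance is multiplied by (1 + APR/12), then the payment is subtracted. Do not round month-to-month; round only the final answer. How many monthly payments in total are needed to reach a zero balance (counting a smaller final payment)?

Promo months 1–12 at r₀ = 0%/12 = 0; months 13+ at r₁ = 24.1%/12 = 0.0200833.
After month 12 (no interest yet): B = $22,050.00 − 12·$630.00 = $14,490.00.
Then at r₁ with $630.00/mo: n₂ = −ln(1 − r₁·B/P)/ln(1+r₁) ≈ 31.17 → 32 more payments.

44 months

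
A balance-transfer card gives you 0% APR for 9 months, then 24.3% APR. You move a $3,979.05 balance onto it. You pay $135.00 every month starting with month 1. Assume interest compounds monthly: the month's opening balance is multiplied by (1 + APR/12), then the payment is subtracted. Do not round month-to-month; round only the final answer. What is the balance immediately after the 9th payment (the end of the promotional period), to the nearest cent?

$2,764.05

Promo months 1–9 at r₀ = 0%/12 = 0; months 10+ at r₁ = 24.3%/12 = 0.02025.
After month 9 (no interest yet): B = $3,979.05 − 9·$135.00 = $2,764.05.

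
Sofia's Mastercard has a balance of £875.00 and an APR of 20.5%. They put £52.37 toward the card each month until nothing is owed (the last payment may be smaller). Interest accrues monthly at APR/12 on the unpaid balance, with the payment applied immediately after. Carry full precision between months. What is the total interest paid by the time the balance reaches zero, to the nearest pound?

£164

Monthly rate r = 20.5%/12 = 1.70833% = 0.0170833.
Payoff takes n = ⌈−ln(1 − rB₀/P)/ln(1+r)⌉ = ⌈19.840⌉ = 20 payments; the last is £44.06.
Total paid = 19·£52.37 + £44.06 = £1,039.09.
Total interest = total paid − principal = £1,039.09 − £875.00 = £164.09.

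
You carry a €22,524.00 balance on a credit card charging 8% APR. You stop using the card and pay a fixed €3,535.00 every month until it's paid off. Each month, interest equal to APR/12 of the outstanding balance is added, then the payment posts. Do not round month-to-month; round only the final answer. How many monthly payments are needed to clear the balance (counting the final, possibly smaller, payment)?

7 months

Monthly rate r = 8%/12 = 0.666667% = 0.00666667.
Recurrence: B ← B·(1+r) − €3,535.00.
Month 1: interest €150.16; balance after payment €19,139.16.
Month 2: interest €127.59; balance after payment €15,731.75.
Closed form: n = −ln(1 − rB₀/P)/ln(1+r) = −ln(0.95752)/ln(1.00667) ≈ 6.533, so the balance reaches zero during payment 7.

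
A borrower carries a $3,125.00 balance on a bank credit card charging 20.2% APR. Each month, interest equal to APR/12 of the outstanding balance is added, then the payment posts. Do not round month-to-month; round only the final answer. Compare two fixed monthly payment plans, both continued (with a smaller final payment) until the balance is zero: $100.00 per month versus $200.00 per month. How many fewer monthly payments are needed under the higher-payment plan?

Monthly rate r = 20.2%/12 = 1.68333% = 0.0168333.
At $100.00/mo: n = ⌈−ln(1 − rB₀/P)/ln(1+r)⌉ = 45 payments (last $72.85); total interest = total paid − $3,125.00 = $1,347.85.
At $200.00/mo: 19 payments (last $56.86); total interest $531.86.
Payments saved = 45 − 19 = 26.

26 fewer payments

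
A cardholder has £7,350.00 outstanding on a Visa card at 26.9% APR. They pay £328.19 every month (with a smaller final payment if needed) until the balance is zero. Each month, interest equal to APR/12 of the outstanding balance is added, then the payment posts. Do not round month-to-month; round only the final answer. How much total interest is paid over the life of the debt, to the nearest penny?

£2,972.55

Monthly rate r = 26.9%/12 = 2.24167% = 0.0224167.
Payoff takes n = ⌈−ln(1 − rB₀/P)/ln(1+r)⌉ = ⌈31.450⌉ = 32 payments; the last is £148.66.
Total paid = 31·£328.19 + £148.66 = £10,322.55.
Total interest = total paid − principal = £10,322.55 − £7,350.00 = £2,972.55.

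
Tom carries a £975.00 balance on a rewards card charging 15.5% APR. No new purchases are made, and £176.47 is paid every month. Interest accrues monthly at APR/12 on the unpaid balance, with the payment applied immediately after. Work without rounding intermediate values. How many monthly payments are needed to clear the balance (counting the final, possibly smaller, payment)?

6 payments

Monthly rate r = 15.5%/12 = 1.29167% = 0.0129167.
Recurrence: B ← B·(1+r) − £176.47.
Month 1: interest £12.59; balance after payment £811.12.
Month 2: interest £10.48; balance after payment £645.13.
Month 3: interest £8.33; balance after payment £476.99.
Month 4: interest £6.16; balance after payment £306.68.
Month 5: interest £3.96; balance after payment £134.18.
Month 6: interest £1.73; balance after payment £0.00.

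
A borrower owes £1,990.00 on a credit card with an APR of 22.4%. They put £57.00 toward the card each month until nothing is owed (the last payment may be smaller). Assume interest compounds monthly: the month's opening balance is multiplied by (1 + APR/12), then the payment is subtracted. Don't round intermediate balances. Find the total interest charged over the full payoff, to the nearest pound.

Monthly rate r = 22.4%/12 = 1.86667% = 0.0186667.
Payoff takes n = ⌈−ln(1 − rB₀/P)/ln(1+r)⌉ = ⌈57.026⌉ = 58 payments; the last is £1.52.
Total paid = 57·£57.00 + £1.52 = £3,250.52.
Total interest = total paid − principal = £3,250.52 − £1,990.00 = £1,260.52.

£1,261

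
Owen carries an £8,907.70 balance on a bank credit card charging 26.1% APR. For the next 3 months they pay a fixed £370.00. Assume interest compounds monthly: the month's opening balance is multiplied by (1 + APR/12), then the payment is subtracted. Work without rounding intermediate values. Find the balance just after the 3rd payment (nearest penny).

£8,367.34

Monthly rate r = 26.1%/12 = 2.175% = 0.02175.
Each month: B ← B·(1+r) − £370.00.
Month 1: interest £193.74; balance after payment £8,731.44.
Month 2: interest £189.91; balance after payment £8,551.35.
Month 3: interest £185.99; balance after payment £8,367.34.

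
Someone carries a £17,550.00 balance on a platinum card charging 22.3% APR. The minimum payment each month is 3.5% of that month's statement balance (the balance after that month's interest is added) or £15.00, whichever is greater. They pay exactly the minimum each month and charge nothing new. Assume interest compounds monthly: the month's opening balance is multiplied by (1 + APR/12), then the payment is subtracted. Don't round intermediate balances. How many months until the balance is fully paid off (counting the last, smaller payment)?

Monthly rate r = 22.3%/12 = 1.85833% = 0.0185833.
While 3.5% of the post-interest balance exceeds £15.00, each month B ← (B·(1+r))·(1 − 0.035), i.e. B shrinks by the factor (1+r)·0.965 = 0.98293.
This holds for months 1–217. Entering month 218 the balance is £418.75; 3.5% of the post-interest balance is now below £15.00, so the flat £15.00 minimum applies from here.
From month 218 a fixed £15.00 at rate r clears £418.75 in 40 more payments. Total: 217 + 40 = 257 months.

257 months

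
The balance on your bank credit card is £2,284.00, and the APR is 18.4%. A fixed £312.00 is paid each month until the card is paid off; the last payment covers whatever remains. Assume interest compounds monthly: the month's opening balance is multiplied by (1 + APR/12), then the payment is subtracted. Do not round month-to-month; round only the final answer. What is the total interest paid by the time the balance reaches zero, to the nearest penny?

Monthly rate r = 18.4%/12 = 1.53333% = 0.0153333.
Payoff takes n = ⌈−ln(1 − rB₀/P)/ln(1+r)⌉ = ⌈7.824⌉ = 8 payments; the last is £257.54.
Total paid = 7·£312.00 + £257.54 = £2,441.54.
Total interest = total paid − principal = £2,441.54 − £2,284.00 = £157.54.

£157.54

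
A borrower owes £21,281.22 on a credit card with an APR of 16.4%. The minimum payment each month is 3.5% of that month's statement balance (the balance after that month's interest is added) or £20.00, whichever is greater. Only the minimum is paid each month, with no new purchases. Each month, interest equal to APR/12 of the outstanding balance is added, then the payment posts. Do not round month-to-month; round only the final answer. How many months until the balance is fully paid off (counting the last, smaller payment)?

201 months

Monthly rate r = 16.4%/12 = 1.36667% = 0.0136667.
While 3.5% of the post-interest balance exceeds £20.00, each month B ← (B·(1+r))·(1 − 0.035), i.e. B shrinks by the factor (1+r)·0.965 = 0.97819.
This holds for months 1–165. Entering month 166 the balance is £559.38; 3.5% of the post-interest balance is now below £20.00, so the flat £20.00 minimum applies from here.
From month 166 a fixed £20.00 at rate r clears £559.38 in 36 more payments. Total: 165 + 36 = 201 months.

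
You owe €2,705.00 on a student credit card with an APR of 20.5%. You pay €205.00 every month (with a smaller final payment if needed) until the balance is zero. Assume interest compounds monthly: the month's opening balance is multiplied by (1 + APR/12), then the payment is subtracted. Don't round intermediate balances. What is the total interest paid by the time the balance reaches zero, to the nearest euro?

€386

Monthly rate r = 20.5%/12 = 1.70833% = 0.0170833.
Payoff takes n = ⌈−ln(1 − rB₀/P)/ln(1+r)⌉ = ⌈15.079⌉ = 16 payments; the last is €16.40.
Total paid = 15·€205.00 + €16.40 = €3,091.40.
Total interest = total paid − principal = €3,091.40 − €2,705.00 = €386.40.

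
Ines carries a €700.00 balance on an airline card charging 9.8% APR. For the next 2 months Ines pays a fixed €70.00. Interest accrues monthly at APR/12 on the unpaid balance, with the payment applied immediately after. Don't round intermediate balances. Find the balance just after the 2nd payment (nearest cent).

Monthly rate r = 9.8%/12 = 0.816667% = 0.00816667.
Each month: B ← B·(1+r) − €70.00.
Month 1: interest €5.72; balance after payment €635.72.
Month 2: interest €5.19; balance after payment €570.91.

€570.91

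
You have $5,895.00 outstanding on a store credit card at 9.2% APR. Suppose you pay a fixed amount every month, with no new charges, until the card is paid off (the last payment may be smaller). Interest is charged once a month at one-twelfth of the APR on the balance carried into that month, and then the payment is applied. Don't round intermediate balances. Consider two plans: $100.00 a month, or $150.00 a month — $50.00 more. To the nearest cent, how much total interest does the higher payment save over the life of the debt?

Monthly rate r = 9.2%/12 = 0.766667% = 0.00766667.
At $100.00/mo: n = ⌈−ln(1 − rB₀/P)/ln(1+r)⌉ = 79 payments (last $74.31); total interest = total paid − $5,895.00 = $1,979.31.
At $150.00/mo: 47 payments (last $141.68); total interest $1,146.68.
Interest saved = $1,979.31 − $1,146.68 = $832.63.

$832.63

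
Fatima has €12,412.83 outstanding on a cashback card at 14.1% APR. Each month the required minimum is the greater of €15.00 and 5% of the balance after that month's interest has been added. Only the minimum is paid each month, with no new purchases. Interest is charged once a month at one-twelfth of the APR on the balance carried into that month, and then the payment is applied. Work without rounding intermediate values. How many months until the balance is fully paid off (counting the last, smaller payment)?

Monthly rate r = 14.1%/12 = 1.175% = 0.01175.
While 5% of the post-interest balance exceeds €15.00, each month B ← (B·(1+r))·(1 − 0.05), i.e. B shrinks by the factor (1+r)·0.95 = 0.96116.
This holds for months 1–95. Entering month 96 the balance is €288.12; 5% of the post-interest balance is now below €15.00, so the flat €15.00 minimum applies from here.
From month 96 a fixed €15.00 at rate r clears €288.12 in 22 more payments. Total: 95 + 22 = 117 months.

117 months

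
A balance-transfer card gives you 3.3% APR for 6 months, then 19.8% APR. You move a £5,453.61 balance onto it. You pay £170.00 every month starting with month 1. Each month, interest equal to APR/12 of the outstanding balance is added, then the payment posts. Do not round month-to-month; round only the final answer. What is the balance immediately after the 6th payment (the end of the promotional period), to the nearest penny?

£4,517.18

Promo months 1–6 at r₀ = 3.3%/12 = 0.00275; months 7+ at r₁ = 19.8%/12 = 0.0165.
After month 6: iterate B ← B·(1+r₀) − £170.00 for 6 months → £4,517.18.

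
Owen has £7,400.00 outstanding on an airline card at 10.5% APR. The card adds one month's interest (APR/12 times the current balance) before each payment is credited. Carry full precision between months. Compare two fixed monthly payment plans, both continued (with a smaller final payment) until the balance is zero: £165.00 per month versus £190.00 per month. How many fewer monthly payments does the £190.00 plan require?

10 fewer payments

Monthly rate r = 10.5%/12 = 0.875% = 0.00875.
At £165.00/mo: n = ⌈−ln(1 − rB₀/P)/ln(1+r)⌉ = 58 payments (last £32.27); total interest = total paid − £7,400.00 = £2,037.27.
At £190.00/mo: 48 payments (last £158.26); total interest £1,688.26.
Payments saved = 58 − 48 = 10.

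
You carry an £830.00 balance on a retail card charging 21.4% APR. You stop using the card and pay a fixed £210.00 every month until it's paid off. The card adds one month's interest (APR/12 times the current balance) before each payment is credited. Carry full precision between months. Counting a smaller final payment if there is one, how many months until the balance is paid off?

Monthly rate r = 21.4%/12 = 1.78333% = 0.0178333.
Recurrence: B ← B·(1+r) − £210.00.
Month 1: interest £14.80; balance after payment £634.80.
Month 2: interest £11.32; balance after payment £436.12.
Month 3: interest £7.78; balance after payment £233.90.
Month 4: interest £4.17; balance after payment £28.07.
Month 5: interest £0.50; balance after payment £0.00.

5 months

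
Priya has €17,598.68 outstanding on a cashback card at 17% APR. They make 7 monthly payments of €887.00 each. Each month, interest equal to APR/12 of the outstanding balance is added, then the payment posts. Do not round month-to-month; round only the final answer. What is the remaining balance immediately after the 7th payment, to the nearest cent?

€12,940.63

Monthly rate r = 17%/12 = 1.41667% = 0.0141667.
Each month: B ← B·(1+r) − €887.00.
Month 1: interest €249.31; balance after payment €16,960.99.
Month 2: interest €240.28; balance after payment €16,314.28.
Month 3: interest €231.12; balance after payment €15,658.39.
Month 4: interest €221.83; balance after payment €14,993.22.
Month 5: interest €212.40; balance after payment €14,318.63.
Month 6: interest €202.85; balance after payment €13,634.47.
Month 7: interest €193.16; balance after payment €12,940.63.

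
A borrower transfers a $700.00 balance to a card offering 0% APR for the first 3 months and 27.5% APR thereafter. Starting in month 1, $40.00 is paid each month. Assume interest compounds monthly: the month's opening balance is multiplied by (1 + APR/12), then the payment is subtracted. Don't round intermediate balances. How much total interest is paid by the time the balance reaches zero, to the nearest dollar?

Promo months 1–3 at r₀ = 0%/12 = 0; months 4+ at r₁ = 27.5%/12 = 0.0229167.
After month 3 (no interest yet): B = $700.00 − 3·$40.00 = $580.00.
Then at r₁ with $40.00/mo: n₂ = −ln(1 − r₁·B/P)/ln(1+r₁) ≈ 17.83 → 18 more payments.
Total paid = 20·$40.00 + $33.11 = $833.11; interest = $833.11 − $700.00 = $133.11.

$133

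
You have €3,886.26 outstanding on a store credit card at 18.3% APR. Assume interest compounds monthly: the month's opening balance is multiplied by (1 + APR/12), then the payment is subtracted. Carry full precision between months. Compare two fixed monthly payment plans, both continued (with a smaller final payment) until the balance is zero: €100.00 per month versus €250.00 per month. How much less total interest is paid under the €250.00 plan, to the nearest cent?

Monthly rate r = 18.3%/12 = 1.525% = 0.01525.
At €100.00/mo: n = ⌈−ln(1 − rB₀/P)/ln(1+r)⌉ = 60 payments (last €34.10); total interest = total paid − €3,886.26 = €2,047.84.
At €250.00/mo: 18 payments (last €219.65); total interest €583.39.
Interest saved = €2,047.84 − €583.39 = €1,464.45.

€1,464.45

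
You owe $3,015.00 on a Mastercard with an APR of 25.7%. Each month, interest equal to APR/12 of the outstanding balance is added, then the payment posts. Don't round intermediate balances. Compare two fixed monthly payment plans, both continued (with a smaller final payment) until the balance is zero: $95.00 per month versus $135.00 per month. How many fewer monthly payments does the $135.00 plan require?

Monthly rate r = 25.7%/12 = 2.14167% = 0.0214167.
At $95.00/mo: n = ⌈−ln(1 − rB₀/P)/ln(1+r)⌉ = 54 payments (last $69.19); total interest = total paid − $3,015.00 = $2,089.19.
At $135.00/mo: 31 payments (last $95.58); total interest $1,130.58.
Payments saved = 54 − 31 = 23.

23 fewer payments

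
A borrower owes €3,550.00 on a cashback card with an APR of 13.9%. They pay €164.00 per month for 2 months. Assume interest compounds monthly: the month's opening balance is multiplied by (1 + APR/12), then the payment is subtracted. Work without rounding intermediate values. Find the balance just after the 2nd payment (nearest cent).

Monthly rate r = 13.9%/12 = 1.15833% = 0.0115833.
Each month: B ← B·(1+r) − €164.00.
Month 1: interest €41.12; balance after payment €3,427.12.
Month 2: interest €39.70; balance after payment €3,302.82.

€3,302.82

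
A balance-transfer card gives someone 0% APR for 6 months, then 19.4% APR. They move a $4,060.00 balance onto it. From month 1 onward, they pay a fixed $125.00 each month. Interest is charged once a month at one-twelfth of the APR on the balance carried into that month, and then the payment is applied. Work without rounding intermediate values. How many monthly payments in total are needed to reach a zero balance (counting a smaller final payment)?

Promo months 1–6 at r₀ = 0%/12 = 0; months 7+ at r₁ = 19.4%/12 = 0.0161667.
After month 6 (no interest yet): B = $4,060.00 − 6·$125.00 = $3,310.00.
Then at r₁ with $125.00/mo: n₂ = −ln(1 − r₁·B/P)/ln(1+r₁) ≈ 34.84 → 35 more payments.

41 months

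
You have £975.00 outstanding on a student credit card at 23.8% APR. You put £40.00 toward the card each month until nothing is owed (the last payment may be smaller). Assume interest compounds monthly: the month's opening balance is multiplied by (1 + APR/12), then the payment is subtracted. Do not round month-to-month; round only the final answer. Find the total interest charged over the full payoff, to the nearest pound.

Monthly rate r = 23.8%/12 = 1.98333% = 0.0198333.
Payoff takes n = ⌈−ln(1 − rB₀/P)/ln(1+r)⌉ = ⌈33.635⌉ = 34 payments; the last is £25.48.
Total paid = 33·£40.00 + £25.48 = £1,345.48.
Total interest = total paid − principal = £1,345.48 − £975.00 = £370.48.

£370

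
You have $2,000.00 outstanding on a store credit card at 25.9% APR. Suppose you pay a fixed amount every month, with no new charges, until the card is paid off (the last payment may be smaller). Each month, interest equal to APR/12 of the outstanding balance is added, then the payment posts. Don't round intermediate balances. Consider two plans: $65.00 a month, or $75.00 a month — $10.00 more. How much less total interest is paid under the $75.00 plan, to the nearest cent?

$310.85

Monthly rate r = 25.9%/12 = 2.15833% = 0.0215833.
At $65.00/mo: n = ⌈−ln(1 − rB₀/P)/ln(1+r)⌉ = 52 payments (last $5.87); total interest = total paid − $2,000.00 = $1,320.87.
At $75.00/mo: 41 payments (last $10.02); total interest $1,010.02.
Interest saved = $1,320.87 − $1,010.02 = $310.85.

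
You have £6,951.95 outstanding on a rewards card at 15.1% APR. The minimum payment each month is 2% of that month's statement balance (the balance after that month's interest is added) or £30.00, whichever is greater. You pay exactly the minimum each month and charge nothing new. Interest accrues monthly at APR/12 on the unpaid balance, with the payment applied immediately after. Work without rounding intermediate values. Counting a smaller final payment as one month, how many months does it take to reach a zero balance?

279 months

Monthly rate r = 15.1%/12 = 1.25833% = 0.0125833.
While 2% of the post-interest balance exceeds £30.00, each month B ← (B·(1+r))·(1 − 0.02), i.e. B shrinks by the factor (1+r)·0.98 = 0.99233.
This holds for months 1–201. Entering month 202 the balance is £1,479.56; 2% of the post-interest balance is now below £30.00, so the flat £30.00 minimum applies from here.
From month 202 a fixed £30.00 at rate r clears £1,479.56 in 78 more payments. Total: 201 + 78 = 279 months.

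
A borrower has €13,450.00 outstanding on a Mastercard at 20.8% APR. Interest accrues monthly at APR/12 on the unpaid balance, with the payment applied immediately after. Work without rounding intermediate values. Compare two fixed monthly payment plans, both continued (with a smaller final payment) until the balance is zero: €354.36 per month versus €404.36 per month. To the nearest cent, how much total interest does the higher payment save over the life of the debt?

€1,899.56

Monthly rate r = 20.8%/12 = 1.73333% = 0.0173333.
At €354.36/mo: n = ⌈−ln(1 − rB₀/P)/ln(1+r)⌉ = 63 payments (last €149.05); total interest = total paid − €13,450.00 = €8,669.37.
At €404.36/mo: 51 payments (last €1.81); total interest €6,769.81.
Interest saved = €8,669.37 − €6,769.81 = €1,899.56.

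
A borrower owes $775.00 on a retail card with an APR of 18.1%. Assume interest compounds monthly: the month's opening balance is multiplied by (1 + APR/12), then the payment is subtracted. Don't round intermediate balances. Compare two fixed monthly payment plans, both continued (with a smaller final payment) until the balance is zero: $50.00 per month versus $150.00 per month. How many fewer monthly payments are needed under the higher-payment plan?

Monthly rate r = 18.1%/12 = 1.50833% = 0.0150833.
At $50.00/mo: n = ⌈−ln(1 − rB₀/P)/ln(1+r)⌉ = 18 payments (last $39.47); total interest = total paid − $775.00 = $114.47.
At $150.00/mo: 6 payments (last $63.21); total interest $38.21.
Payments saved = 18 − 6 = 12.

12 fewer payments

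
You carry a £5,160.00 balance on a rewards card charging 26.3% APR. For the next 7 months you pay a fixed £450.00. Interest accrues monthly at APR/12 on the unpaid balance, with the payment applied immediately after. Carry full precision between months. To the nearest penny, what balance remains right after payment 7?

£2,640.78

Monthly rate r = 26.3%/12 = 2.19167% = 0.0219167.
Each month: B ← B·(1+r) − £450.00.
Month 1: interest £113.09; balance after payment £4,823.09.
Month 2: interest £105.71; balance after payment £4,478.80.
Month 3: interest £98.16; balance after payment £4,126.96.
Month 4: interest £90.45; balance after payment £3,767.41.
Month 5: interest £82.57; balance after payment £3,399.97.
Month 6: interest £74.52; balance after payment £3,024.49.
Month 7: interest £66.29; balance after payment £2,640.78.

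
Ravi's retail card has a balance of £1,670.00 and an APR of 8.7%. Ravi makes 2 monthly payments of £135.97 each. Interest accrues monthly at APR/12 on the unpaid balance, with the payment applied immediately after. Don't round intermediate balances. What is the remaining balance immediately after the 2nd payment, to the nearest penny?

£1,421.38

Monthly rate r = 8.7%/12 = 0.725% = 0.00725.
Each month: B ← B·(1+r) − £135.97.
Month 1: interest £12.11; balance after payment £1,546.14.
Month 2: interest £11.21; balance after payment £1,421.38.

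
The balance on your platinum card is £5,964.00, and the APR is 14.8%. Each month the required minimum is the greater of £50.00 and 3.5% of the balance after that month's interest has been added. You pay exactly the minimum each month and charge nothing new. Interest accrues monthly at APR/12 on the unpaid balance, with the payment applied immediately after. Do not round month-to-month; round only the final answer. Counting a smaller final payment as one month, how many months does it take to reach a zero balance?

97 months

Monthly rate r = 14.8%/12 = 1.23333% = 0.0123333.
While 3.5% of the post-interest balance exceeds £50.00, each month B ← (B·(1+r))·(1 − 0.035), i.e. B shrinks by the factor (1+r)·0.965 = 0.9769.
This holds for months 1–62. Entering month 63 the balance is £1,400.52; 3.5% of the post-interest balance is now below £50.00, so the flat £50.00 minimum applies from here.
From month 63 a fixed £50.00 at rate r clears £1,400.52 in 35 more payments. Total: 62 + 35 = 97 months.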